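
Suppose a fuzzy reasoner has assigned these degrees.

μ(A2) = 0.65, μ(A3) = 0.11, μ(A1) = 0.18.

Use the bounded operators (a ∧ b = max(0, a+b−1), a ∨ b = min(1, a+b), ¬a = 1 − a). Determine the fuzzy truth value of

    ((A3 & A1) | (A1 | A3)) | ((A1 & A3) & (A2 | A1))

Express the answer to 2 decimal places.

A3 & A1 = max(0, a+b−1) on (0.11, 0.18) = 0.00
A1 | A3 = min(1, a+b) on (0.18, 0.11) = 0.29
(A3 & A1) | (A1 | A3) = min(1, a+b) on (0.00, 0.29) = 0.29
A1 & A3 = max(0, a+b−1) on (0.18, 0.11) = 0.00
A2 | A1 = min(1, a+b) on (0.65, 0.18) = 0.83
(A1 & A3) & (A2 | A1) = max(0, a+b−1) on (0.00, 0.83) = 0.00
((A3 & A1) | (A1 | A3)) | ((A1 & A3) & (A2 | A1)) = min(1, a+b) on (0.29, 0.00) = 0.29

0.29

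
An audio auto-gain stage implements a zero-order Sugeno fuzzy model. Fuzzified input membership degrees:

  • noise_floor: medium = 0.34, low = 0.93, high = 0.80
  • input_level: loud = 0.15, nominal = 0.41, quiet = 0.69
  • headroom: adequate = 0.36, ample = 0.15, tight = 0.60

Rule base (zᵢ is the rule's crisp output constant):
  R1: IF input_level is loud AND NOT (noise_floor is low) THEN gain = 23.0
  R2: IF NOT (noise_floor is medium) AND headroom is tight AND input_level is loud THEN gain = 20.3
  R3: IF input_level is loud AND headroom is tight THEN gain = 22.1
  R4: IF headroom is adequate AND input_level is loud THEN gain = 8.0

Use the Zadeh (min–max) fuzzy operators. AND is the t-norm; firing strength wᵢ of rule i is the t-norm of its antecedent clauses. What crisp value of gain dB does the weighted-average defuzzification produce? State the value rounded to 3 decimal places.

17.635

R1 (z=23.0): loud=0.15, ¬low=1−0.93=0.07; AND[min(a, b)] → w = 0.07
R2 (z=20.3): ¬medium=1−0.34=0.66, tight=0.60, loud=0.15; AND[min(a, b)] → w = 0.15
R3 (z=22.1): loud=0.15, tight=0.60; AND[min(a, b)] → w = 0.15
R4 (z=8.0): adequate=0.36, loud=0.15; AND[min(a, b)] → w = 0.15
Weighted average = (0.07·23.0 + 0.15·20.3 + 0.15·22.1 + 0.15·8.0) / (0.07 + 0.15 + 0.15 + 0.15)
  = 9.1700 / 0.5200 = 17.635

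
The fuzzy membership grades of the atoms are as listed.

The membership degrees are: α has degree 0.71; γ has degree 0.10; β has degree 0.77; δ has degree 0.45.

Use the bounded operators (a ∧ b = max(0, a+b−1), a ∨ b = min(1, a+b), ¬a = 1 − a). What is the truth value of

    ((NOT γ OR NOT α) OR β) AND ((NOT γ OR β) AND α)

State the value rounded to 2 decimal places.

0.71

NOT γ = 1 − 0.10 = 0.90
NOT α = 1 − 0.71 = 0.29
NOT γ OR NOT α = min(1, a+b) on (0.90, 0.29) = 1.00
(NOT γ OR NOT α) OR β = min(1, a+b) on (1.00, 0.77) = 1.00
NOT γ = 1 − 0.10 = 0.90
NOT γ OR β = min(1, a+b) on (0.90, 0.77) = 1.00
(NOT γ OR β) AND α = max(0, a+b−1) on (1.00, 0.71) = 0.71
((NOT γ OR NOT α) OR β) AND ((NOT γ OR β) AND α) = max(0, a+b−1) on (1.00, 0.71) = 0.71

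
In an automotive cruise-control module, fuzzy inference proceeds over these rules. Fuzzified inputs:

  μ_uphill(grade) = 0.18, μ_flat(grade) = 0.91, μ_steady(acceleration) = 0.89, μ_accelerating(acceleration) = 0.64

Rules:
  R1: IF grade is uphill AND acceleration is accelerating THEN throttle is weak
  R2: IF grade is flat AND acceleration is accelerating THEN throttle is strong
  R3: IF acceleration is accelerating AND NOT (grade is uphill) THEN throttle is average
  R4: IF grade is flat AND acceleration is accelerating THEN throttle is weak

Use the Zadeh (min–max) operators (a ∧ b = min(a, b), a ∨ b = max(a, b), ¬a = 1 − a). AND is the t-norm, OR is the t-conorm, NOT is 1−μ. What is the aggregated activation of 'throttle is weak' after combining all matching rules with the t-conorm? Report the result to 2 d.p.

R1: uphill=0.18, accelerating=0.64; AND[min(a, b)] → w = 0.18
R2: flat=0.91, accelerating=0.64; AND[min(a, b)] → w = 0.64
R3: accelerating=0.64, ¬uphill=1−0.18=0.82; AND[min(a, b)] → w = 0.64
R4: flat=0.91, accelerating=0.64; AND[min(a, b)] → w = 0.64
Rules with consequent 'weak': {R1, R4} → strengths 0.18, 0.64
Aggregate via t-conorm [max(a, b)]: 0.64

0.64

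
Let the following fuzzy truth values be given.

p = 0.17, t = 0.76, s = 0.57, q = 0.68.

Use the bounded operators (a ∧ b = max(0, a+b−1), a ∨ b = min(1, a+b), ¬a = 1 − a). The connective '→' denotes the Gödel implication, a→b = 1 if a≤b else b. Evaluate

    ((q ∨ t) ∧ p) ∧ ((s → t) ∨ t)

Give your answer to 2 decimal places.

q ∨ t = min(1, a+b) on (0.68, 0.76) = 1.00
(q ∨ t) ∧ p = max(0, a+b−1) on (1.00, 0.17) = 0.17
s → t  [Gödel: 1 if a≤b else b] with a=0.57, b=0.76 → 1.00
(s → t) ∨ t = min(1, a+b) on (1.00, 0.76) = 1.00
((q ∨ t) ∧ p) ∧ ((s → t) ∨ t) = max(0, a+b−1) on (0.17, 1.00) = 0.17

0.17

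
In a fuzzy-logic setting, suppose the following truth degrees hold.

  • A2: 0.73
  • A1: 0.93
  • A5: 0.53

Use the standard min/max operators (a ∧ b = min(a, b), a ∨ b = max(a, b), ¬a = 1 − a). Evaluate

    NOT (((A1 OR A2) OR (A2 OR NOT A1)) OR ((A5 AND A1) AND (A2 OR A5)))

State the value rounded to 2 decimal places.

0.07

A1 OR A2 = max(a, b) on (0.93, 0.73) = 0.93
NOT A1 = 1 − 0.93 = 0.07
A2 OR NOT A1 = max(a, b) on (0.73, 0.07) = 0.73
(A1 OR A2) OR (A2 OR NOT A1) = max(a, b) on (0.93, 0.73) = 0.93
A5 AND A1 = min(a, b) on (0.53, 0.93) = 0.53
A2 OR A5 = max(a, b) on (0.73, 0.53) = 0.73
(A5 AND A1) AND (A2 OR A5) = min(a, b) on (0.53, 0.73) = 0.53
((A1 OR A2) OR (A2 OR NOT A1)) OR ((A5 AND A1) AND (A2 OR A5)) = max(a, b) on (0.93, 0.53) = 0.93
NOT (((A1 OR A2) OR (A2 OR NOT A1)) OR ((A5 AND A1) AND (A2 OR A5))) = 1 − 0.93 = 0.07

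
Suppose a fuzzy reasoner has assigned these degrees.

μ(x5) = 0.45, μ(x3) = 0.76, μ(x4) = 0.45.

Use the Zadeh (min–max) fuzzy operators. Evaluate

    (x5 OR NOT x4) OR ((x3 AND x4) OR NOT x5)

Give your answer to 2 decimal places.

0.55

NOT x4 = 1 − 0.45 = 0.55
x5 OR NOT x4 = max(a, b) on (0.45, 0.55) = 0.55
x3 AND x4 = min(a, b) on (0.76, 0.45) = 0.45
NOT x5 = 1 − 0.45 = 0.55
(x3 AND x4) OR NOT x5 = max(a, b) on (0.45, 0.55) = 0.55
(x5 OR NOT x4) OR ((x3 AND x4) OR NOT x5) = max(a, b) on (0.55, 0.55) = 0.55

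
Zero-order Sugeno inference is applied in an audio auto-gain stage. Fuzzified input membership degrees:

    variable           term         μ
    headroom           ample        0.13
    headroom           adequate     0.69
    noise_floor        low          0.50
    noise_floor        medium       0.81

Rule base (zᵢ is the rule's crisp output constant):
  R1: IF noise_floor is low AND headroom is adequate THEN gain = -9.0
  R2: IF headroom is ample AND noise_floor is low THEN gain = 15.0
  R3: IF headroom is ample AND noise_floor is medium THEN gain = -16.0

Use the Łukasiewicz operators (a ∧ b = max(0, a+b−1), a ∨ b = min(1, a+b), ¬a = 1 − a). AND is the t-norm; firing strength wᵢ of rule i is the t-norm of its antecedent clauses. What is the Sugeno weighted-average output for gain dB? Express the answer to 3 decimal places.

-9.000

R1 (z=-9.0): low=0.50, adequate=0.69; AND[max(0, a+b−1)] → w = 0.19
R2 (z=15.0): ample=0.13, low=0.50; AND[max(0, a+b−1)] → w = 0.00
R3 (z=-16.0): ample=0.13, medium=0.81; AND[max(0, a+b−1)] → w = 0.00
Weighted average = (0.19·-9.0 + 0.00·15.0 + 0.00·-16.0) / (0.19 + 0.00 + 0.00)
  = -1.7100 / 0.1900 = -9.000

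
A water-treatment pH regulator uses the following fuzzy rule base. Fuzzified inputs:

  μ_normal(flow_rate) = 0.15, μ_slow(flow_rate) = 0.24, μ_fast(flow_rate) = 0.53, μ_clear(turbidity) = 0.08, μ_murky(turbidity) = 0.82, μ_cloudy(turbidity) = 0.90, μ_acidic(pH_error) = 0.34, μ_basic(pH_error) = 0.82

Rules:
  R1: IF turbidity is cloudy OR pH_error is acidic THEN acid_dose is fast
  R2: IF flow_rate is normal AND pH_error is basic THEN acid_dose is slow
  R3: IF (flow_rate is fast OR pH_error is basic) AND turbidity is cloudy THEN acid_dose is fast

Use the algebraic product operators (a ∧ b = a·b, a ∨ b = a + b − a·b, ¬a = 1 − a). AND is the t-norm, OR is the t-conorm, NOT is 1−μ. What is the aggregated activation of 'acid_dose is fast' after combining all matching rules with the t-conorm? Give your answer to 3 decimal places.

0.988

R1: cloudy=0.90, acidic=0.34; OR[a + b − a·b] → w = 0.9340
R2: normal=0.15, basic=0.82; AND[a·b] → w = 0.1230
R3: (fast=0.53 OR basic=0.82) = 0.9154; AND[a·b] with cloudy=0.90 → w = 0.8239
Rules with consequent 'fast': {R1, R3} → strengths 0.9340, 0.8239
Aggregate via t-conorm [a + b − a·b]: 0.9884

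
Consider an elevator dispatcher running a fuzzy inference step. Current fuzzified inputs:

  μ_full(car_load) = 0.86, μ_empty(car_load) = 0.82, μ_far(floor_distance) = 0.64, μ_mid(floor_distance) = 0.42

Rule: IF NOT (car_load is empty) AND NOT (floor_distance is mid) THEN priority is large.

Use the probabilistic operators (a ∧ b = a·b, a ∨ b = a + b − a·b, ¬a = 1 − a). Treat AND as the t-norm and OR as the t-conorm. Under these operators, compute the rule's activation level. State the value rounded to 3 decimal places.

0.104

firing strength: ¬empty=1−0.82=0.18, ¬mid=1−0.42=0.58; AND[a·b] → w = 0.1044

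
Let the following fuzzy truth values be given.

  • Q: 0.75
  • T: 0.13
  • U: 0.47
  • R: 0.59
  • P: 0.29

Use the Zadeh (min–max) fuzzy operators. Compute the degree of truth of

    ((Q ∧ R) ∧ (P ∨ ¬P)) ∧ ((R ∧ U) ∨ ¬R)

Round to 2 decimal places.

Q ∧ R = min(a, b) on (0.75, 0.59) = 0.59
¬P = 1 − 0.29 = 0.71
P ∨ ¬P = max(a, b) on (0.29, 0.71) = 0.71
(Q ∧ R) ∧ (P ∨ ¬P) = min(a, b) on (0.59, 0.71) = 0.59
R ∧ U = min(a, b) on (0.59, 0.47) = 0.47
¬R = 1 − 0.59 = 0.41
(R ∧ U) ∨ ¬R = max(a, b) on (0.47, 0.41) = 0.47
((Q ∧ R) ∧ (P ∨ ¬P)) ∧ ((R ∧ U) ∨ ¬R) = min(a, b) on (0.59, 0.47) = 0.47

0.47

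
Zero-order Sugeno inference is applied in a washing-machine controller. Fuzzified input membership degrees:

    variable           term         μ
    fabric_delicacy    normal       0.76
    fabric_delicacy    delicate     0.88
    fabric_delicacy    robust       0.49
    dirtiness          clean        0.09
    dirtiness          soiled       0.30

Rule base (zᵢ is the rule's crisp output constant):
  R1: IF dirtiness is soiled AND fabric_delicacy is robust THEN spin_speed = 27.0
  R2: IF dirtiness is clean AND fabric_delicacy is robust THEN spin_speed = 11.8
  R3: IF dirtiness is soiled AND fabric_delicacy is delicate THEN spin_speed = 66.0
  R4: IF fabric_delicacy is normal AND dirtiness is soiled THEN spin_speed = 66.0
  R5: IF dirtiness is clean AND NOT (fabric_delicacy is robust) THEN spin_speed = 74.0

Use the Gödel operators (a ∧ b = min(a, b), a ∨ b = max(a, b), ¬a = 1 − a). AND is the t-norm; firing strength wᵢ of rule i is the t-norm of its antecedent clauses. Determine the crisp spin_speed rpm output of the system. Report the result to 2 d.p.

51.32

R1 (z=27.0): soiled=0.30, robust=0.49; AND[min(a, b)] → w = 0.30
R2 (z=11.8): clean=0.09, robust=0.49; AND[min(a, b)] → w = 0.09
R3 (z=66.0): soiled=0.30, delicate=0.88; AND[min(a, b)] → w = 0.30
R4 (z=66.0): normal=0.76, soiled=0.30; AND[min(a, b)] → w = 0.30
R5 (z=74.0): clean=0.09, ¬robust=1−0.49=0.51; AND[min(a, b)] → w = 0.09
Weighted average = (0.30·27.0 + 0.09·11.8 + 0.30·66.0 + 0.30·66.0 + 0.09·74.0) / (0.30 + 0.09 + 0.30 + 0.30 + 0.09)
  = 55.4220 / 1.0800 = 51.32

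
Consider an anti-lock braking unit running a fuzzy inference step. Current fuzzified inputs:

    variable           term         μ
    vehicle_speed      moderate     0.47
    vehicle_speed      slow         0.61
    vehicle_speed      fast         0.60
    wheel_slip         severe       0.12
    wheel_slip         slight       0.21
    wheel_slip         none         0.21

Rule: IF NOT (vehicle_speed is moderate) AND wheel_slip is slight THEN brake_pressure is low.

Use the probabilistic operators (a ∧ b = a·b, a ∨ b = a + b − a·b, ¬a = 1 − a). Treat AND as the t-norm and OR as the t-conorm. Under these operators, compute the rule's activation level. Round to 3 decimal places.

firing strength: ¬moderate=1−0.47=0.53, slight=0.21; AND[a·b] → w = 0.1113

0.111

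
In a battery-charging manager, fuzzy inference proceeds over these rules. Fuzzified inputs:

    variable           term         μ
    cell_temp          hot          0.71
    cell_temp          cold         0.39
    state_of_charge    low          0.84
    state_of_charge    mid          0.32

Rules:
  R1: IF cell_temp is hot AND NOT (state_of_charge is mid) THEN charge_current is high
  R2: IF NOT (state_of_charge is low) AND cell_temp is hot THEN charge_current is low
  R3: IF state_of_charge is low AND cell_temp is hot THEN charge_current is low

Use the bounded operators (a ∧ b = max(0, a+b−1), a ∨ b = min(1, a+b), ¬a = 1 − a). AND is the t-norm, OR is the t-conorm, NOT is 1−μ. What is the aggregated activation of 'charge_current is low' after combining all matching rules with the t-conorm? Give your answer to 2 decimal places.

0.55

R1: hot=0.71, ¬mid=1−0.32=0.68; AND[max(0, a+b−1)] → w = 0.39
R2: ¬low=1−0.84=0.16, hot=0.71; AND[max(0, a+b−1)] → w = 0.00
R3: low=0.84, hot=0.71; AND[max(0, a+b−1)] → w = 0.55
Rules with consequent 'low': {R2, R3} → strengths 0.00, 0.55
Aggregate via t-conorm [min(1, a+b)]: 0.55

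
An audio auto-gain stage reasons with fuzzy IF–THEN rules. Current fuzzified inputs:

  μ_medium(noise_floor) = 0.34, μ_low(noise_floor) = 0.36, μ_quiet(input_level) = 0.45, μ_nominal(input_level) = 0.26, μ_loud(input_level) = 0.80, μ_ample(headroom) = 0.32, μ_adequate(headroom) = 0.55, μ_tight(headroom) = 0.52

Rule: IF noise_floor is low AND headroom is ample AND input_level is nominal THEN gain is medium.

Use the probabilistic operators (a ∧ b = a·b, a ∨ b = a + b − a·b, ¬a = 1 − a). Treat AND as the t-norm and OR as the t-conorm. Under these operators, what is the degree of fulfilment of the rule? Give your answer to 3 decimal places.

0.030

firing strength: low=0.36, ample=0.32, nominal=0.26; AND[a·b] → w = 0.0300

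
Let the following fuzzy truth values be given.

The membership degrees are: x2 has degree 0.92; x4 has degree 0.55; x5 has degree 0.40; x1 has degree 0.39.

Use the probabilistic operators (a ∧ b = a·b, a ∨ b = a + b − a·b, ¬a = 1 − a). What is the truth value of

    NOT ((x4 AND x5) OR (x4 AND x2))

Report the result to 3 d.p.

0.385

x4 AND x5 = a·b on (0.5500, 0.4000) = 0.2200
x4 AND x2 = a·b on (0.5500, 0.9200) = 0.5060
(x4 AND x5) OR (x4 AND x2) = a + b − a·b on (0.2200, 0.5060) = 0.6147
NOT ((x4 AND x5) OR (x4 AND x2)) = 1 − 0.6147 = 0.3853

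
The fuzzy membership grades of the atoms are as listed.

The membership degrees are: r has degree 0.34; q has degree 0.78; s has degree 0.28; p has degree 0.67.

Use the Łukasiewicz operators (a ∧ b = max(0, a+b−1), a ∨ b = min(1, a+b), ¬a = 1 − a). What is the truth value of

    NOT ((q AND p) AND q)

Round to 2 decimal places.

0.77

q AND p = max(0, a+b−1) on (0.78, 0.67) = 0.45
(q AND p) AND q = max(0, a+b−1) on (0.45, 0.78) = 0.23
NOT ((q AND p) AND q) = 1 − 0.23 = 0.77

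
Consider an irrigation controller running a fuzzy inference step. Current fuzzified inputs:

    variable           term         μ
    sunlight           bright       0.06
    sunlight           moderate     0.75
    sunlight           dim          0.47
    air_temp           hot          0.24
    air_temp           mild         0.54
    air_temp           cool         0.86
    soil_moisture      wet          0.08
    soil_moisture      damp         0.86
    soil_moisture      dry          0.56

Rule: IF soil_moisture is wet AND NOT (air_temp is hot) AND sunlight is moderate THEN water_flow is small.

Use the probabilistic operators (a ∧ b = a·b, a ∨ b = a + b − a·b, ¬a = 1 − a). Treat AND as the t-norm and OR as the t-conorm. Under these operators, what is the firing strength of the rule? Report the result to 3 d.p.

firing strength: wet=0.08, ¬hot=1−0.24=0.76, moderate=0.75; AND[a·b] → w = 0.0456

0.046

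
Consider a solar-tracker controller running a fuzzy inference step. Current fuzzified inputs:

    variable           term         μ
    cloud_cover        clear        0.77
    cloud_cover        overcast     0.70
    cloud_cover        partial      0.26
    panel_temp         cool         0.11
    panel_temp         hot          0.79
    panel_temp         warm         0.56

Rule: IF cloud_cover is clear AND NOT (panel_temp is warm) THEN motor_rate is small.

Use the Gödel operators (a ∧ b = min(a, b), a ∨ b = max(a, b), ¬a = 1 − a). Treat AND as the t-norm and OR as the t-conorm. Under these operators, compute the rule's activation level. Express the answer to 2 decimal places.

0.44

firing strength: clear=0.77, ¬warm=1−0.56=0.44; AND[min(a, b)] → w = 0.44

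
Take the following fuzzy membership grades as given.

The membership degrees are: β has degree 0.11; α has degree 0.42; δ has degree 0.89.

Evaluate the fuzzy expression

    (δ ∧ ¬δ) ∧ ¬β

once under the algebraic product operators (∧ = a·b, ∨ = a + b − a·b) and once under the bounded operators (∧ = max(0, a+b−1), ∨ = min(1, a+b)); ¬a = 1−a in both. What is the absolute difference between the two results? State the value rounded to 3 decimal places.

0.087

Under algebraic product:
  ¬δ = 1 − 0.8900 = 0.1100
  δ ∧ ¬δ = a·b on (0.8900, 0.1100) = 0.0979
  ¬β = 1 − 0.1100 = 0.8900
  (δ ∧ ¬δ) ∧ ¬β = a·b on (0.0979, 0.8900) = 0.0871
  → value = 0.0871
Under bounded:
  ¬δ = 1 − 0.89 = 0.11
  δ ∧ ¬δ = max(0, a+b−1) on (0.89, 0.11) = 0.00
  ¬β = 1 − 0.11 = 0.89
  (δ ∧ ¬δ) ∧ ¬β = max(0, a+b−1) on (0.00, 0.89) = 0.00
  → value = 0.0000
|0.0871 − 0.0000| = 0.087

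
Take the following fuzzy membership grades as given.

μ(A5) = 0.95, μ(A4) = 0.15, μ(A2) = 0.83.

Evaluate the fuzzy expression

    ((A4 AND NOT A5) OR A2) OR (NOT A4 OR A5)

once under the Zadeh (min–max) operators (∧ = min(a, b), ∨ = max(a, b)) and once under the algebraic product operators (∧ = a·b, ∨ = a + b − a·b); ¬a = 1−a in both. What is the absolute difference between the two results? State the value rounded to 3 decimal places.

0.049

Under Zadeh (min–max):
  NOT A5 = 1 − 0.95 = 0.05
  A4 AND NOT A5 = min(a, b) on (0.15, 0.05) = 0.05
  (A4 AND NOT A5) OR A2 = max(a, b) on (0.05, 0.83) = 0.83
  NOT A4 = 1 − 0.15 = 0.85
  NOT A4 OR A5 = max(a, b) on (0.85, 0.95) = 0.95
  ((A4 AND NOT A5) OR A2) OR (NOT A4 OR A5) = max(a, b) on (0.83, 0.95) = 0.95
  → value = 0.9500
Under algebraic product:
  NOT A5 = 1 − 0.9500 = 0.0500
  A4 AND NOT A5 = a·b on (0.1500, 0.0500) = 0.0075
  (A4 AND NOT A5) OR A2 = a + b − a·b on (0.0075, 0.8300) = 0.8313
  NOT A4 = 1 − 0.1500 = 0.8500
  NOT A4 OR A5 = a + b − a·b on (0.8500, 0.9500) = 0.9925
  ((A4 AND NOT A5) OR A2) OR (NOT A4 OR A5) = a + b − a·b on (0.8313, 0.9925) = 0.9987
  → value = 0.9987
|0.9500 − 0.9987| = 0.049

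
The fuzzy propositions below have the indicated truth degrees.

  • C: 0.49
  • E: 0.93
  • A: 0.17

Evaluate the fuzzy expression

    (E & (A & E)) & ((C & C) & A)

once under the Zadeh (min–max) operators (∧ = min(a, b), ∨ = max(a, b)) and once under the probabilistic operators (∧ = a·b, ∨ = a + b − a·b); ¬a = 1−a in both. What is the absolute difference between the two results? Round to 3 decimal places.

0.164

Under Zadeh (min–max):
  A & E = min(a, b) on (0.17, 0.93) = 0.17
  E & (A & E) = min(a, b) on (0.93, 0.17) = 0.17
  C & C = min(a, b) on (0.49, 0.49) = 0.49
  (C & C) & A = min(a, b) on (0.49, 0.17) = 0.17
  (E & (A & E)) & ((C & C) & A) = min(a, b) on (0.17, 0.17) = 0.17
  → value = 0.1700
Under probabilistic:
  A & E = a·b on (0.1700, 0.9300) = 0.1581
  E & (A & E) = a·b on (0.9300, 0.1581) = 0.1470
  C & C = a·b on (0.4900, 0.4900) = 0.2401
  (C & C) & A = a·b on (0.2401, 0.1700) = 0.0408
  (E & (A & E)) & ((C & C) & A) = a·b on (0.1470, 0.0408) = 0.0060
  → value = 0.0060
|0.1700 − 0.0060| = 0.164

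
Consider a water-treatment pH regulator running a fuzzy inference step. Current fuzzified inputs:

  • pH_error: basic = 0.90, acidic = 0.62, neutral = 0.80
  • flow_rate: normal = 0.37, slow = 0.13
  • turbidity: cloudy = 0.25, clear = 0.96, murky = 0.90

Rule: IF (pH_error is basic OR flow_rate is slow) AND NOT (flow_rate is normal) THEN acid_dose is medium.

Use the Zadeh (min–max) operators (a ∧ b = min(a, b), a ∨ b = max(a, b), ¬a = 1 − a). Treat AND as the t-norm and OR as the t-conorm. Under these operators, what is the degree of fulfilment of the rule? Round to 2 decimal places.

firing strength: (basic=0.90 OR slow=0.13) = 0.90; AND[min(a, b)] with ¬normal=1−0.37=0.63 → w = 0.63

0.63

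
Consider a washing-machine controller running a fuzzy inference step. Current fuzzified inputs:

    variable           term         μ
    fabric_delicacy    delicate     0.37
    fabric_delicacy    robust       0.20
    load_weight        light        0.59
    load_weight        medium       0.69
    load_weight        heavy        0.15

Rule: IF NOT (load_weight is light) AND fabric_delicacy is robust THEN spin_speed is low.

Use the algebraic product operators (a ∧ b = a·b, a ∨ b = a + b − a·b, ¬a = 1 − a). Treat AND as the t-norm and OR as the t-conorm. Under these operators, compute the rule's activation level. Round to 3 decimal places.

0.082

firing strength: ¬light=1−0.59=0.41, robust=0.20; AND[a·b] → w = 0.0820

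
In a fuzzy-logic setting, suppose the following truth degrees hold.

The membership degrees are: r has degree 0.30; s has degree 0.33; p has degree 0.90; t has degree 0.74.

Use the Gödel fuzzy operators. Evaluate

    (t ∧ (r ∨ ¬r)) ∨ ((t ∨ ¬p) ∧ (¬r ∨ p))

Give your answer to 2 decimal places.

¬r = 1 − 0.30 = 0.70
r ∨ ¬r = max(a, b) on (0.30, 0.70) = 0.70
t ∧ (r ∨ ¬r) = min(a, b) on (0.74, 0.70) = 0.70
¬p = 1 − 0.90 = 0.10
t ∨ ¬p = max(a, b) on (0.74, 0.10) = 0.74
¬r = 1 − 0.30 = 0.70
¬r ∨ p = max(a, b) on (0.70, 0.90) = 0.90
(t ∨ ¬p) ∧ (¬r ∨ p) = min(a, b) on (0.74, 0.90) = 0.74
(t ∧ (r ∨ ¬r)) ∨ ((t ∨ ¬p) ∧ (¬r ∨ p)) = max(a, b) on (0.70, 0.74) = 0.74

0.74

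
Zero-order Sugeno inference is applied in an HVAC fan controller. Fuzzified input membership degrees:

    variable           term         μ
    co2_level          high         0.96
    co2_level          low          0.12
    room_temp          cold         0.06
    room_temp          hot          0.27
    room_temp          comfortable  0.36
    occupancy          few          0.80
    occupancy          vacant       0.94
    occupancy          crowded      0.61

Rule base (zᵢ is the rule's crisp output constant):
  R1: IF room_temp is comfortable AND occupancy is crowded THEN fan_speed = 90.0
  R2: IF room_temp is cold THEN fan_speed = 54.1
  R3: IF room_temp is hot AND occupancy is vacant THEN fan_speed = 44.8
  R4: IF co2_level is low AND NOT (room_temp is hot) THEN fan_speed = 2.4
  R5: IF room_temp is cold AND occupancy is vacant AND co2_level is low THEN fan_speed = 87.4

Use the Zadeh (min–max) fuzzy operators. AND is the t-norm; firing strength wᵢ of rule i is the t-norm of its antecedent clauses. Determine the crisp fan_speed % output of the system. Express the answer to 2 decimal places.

61.23

R1 (z=90.0): comfortable=0.36, crowded=0.61; AND[min(a, b)] → w = 0.36
R2 (z=54.1): cold=0.06 → w = 0.06
R3 (z=44.8): hot=0.27, vacant=0.94; AND[min(a, b)] → w = 0.27
R4 (z=2.4): low=0.12, ¬hot=1−0.27=0.73; AND[min(a, b)] → w = 0.12
R5 (z=87.4): cold=0.06, vacant=0.94, low=0.12; AND[min(a, b)] → w = 0.06
Weighted average = (0.36·90.0 + 0.06·54.1 + 0.27·44.8 + 0.12·2.4 + 0.06·87.4) / (0.36 + 0.06 + 0.27 + 0.12 + 0.06)
  = 53.2740 / 0.8700 = 61.23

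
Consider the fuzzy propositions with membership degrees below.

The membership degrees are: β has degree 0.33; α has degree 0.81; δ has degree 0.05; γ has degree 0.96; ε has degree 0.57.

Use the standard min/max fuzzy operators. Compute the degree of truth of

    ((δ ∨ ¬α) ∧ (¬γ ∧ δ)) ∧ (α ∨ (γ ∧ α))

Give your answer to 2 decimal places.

¬α = 1 − 0.81 = 0.19
δ ∨ ¬α = max(a, b) on (0.05, 0.19) = 0.19
¬γ = 1 − 0.96 = 0.04
¬γ ∧ δ = min(a, b) on (0.04, 0.05) = 0.04
(δ ∨ ¬α) ∧ (¬γ ∧ δ) = min(a, b) on (0.19, 0.04) = 0.04
γ ∧ α = min(a, b) on (0.96, 0.81) = 0.81
α ∨ (γ ∧ α) = max(a, b) on (0.81, 0.81) = 0.81
((δ ∨ ¬α) ∧ (¬γ ∧ δ)) ∧ (α ∨ (γ ∧ α)) = min(a, b) on (0.04, 0.81) = 0.04

0.04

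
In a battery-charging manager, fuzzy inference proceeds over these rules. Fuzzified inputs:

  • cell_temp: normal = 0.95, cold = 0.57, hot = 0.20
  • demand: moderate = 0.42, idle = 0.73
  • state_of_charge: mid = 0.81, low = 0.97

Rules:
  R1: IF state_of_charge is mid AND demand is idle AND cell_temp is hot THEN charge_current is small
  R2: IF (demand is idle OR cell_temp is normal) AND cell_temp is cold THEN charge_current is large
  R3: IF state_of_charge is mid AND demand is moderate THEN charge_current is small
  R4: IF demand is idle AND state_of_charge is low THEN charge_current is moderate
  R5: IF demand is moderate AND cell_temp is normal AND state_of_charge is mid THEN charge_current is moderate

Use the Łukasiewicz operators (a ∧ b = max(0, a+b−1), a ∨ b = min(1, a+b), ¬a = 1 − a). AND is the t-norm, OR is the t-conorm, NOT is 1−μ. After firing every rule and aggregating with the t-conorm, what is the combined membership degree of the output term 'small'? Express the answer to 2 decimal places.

0.23

R1: mid=0.81, idle=0.73, hot=0.20; AND[max(0, a+b−1)] → w = 0.00
R2: (idle=0.73 OR normal=0.95) = 1.00; AND[max(0, a+b−1)] with cold=0.57 → w = 0.57
R3: mid=0.81, moderate=0.42; AND[max(0, a+b−1)] → w = 0.23
R4: idle=0.73, low=0.97; AND[max(0, a+b−1)] → w = 0.70
R5: moderate=0.42, normal=0.95, mid=0.81; AND[max(0, a+b−1)] → w = 0.18
Rules with consequent 'small': {R1, R3} → strengths 0.00, 0.23
Aggregate via t-conorm [min(1, a+b)]: 0.23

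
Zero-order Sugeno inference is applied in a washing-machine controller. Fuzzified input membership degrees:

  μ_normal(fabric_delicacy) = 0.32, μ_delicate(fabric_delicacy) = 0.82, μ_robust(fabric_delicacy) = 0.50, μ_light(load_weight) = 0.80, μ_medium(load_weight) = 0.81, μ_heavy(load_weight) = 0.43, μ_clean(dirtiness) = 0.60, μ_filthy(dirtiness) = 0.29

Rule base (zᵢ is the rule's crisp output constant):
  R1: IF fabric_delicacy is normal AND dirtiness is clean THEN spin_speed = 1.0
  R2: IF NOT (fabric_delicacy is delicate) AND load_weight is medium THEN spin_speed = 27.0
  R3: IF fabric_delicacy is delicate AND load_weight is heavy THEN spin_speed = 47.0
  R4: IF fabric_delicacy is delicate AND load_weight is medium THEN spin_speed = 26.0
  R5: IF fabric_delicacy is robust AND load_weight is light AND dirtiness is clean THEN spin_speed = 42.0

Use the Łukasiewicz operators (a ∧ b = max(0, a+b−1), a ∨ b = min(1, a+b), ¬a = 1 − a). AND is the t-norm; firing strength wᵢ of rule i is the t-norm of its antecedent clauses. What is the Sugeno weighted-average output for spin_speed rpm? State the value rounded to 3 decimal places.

R1 (z=1.0): normal=0.32, clean=0.60; AND[max(0, a+b−1)] → w = 0.00
R2 (z=27.0): ¬delicate=1−0.82=0.18, medium=0.81; AND[max(0, a+b−1)] → w = 0.00
R3 (z=47.0): delicate=0.82, heavy=0.43; AND[max(0, a+b−1)] → w = 0.25
R4 (z=26.0): delicate=0.82, medium=0.81; AND[max(0, a+b−1)] → w = 0.63
R5 (z=42.0): robust=0.50, light=0.80, clean=0.60; AND[max(0, a+b−1)] → w = 0.00
Weighted average = (0.00·1.0 + 0.00·27.0 + 0.25·47.0 + 0.63·26.0 + 0.00·42.0) / (0.00 + 0.00 + 0.25 + 0.63 + 0.00)
  = 28.1300 / 0.8800 = 31.966

31.966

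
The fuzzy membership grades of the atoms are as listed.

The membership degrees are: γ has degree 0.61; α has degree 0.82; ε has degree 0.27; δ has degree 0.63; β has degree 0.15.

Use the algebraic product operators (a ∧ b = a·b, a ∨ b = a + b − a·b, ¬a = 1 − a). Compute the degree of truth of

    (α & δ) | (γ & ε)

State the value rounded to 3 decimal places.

0.596

α & δ = a·b on (0.8200, 0.6300) = 0.5166
γ & ε = a·b on (0.6100, 0.2700) = 0.1647
(α & δ) | (γ & ε) = a + b − a·b on (0.5166, 0.1647) = 0.5962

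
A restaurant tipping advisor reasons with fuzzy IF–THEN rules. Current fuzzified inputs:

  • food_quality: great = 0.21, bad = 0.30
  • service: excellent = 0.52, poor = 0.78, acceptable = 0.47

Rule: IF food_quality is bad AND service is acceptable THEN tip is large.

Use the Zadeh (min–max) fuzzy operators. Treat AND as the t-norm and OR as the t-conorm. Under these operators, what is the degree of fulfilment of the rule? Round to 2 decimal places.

0.30

firing strength: bad=0.30, acceptable=0.47; AND[min(a, b)] → w = 0.30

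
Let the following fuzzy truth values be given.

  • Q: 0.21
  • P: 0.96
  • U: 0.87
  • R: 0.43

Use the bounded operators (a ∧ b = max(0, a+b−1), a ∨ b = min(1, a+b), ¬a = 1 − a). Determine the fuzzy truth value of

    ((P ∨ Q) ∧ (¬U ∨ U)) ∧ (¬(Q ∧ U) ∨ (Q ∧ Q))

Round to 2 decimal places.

P ∨ Q = min(1, a+b) on (0.96, 0.21) = 1.00
¬U = 1 − 0.87 = 0.13
¬U ∨ U = min(1, a+b) on (0.13, 0.87) = 1.00
(P ∨ Q) ∧ (¬U ∨ U) = max(0, a+b−1) on (1.00, 1.00) = 1.00
Q ∧ U = max(0, a+b−1) on (0.21, 0.87) = 0.08
¬(Q ∧ U) = 1 − 0.08 = 0.92
Q ∧ Q = max(0, a+b−1) on (0.21, 0.21) = 0.00
¬(Q ∧ U) ∨ (Q ∧ Q) = min(1, a+b) on (0.92, 0.00) = 0.92
((P ∨ Q) ∧ (¬U ∨ U)) ∧ (¬(Q ∧ U) ∨ (Q ∧ Q)) = max(0, a+b−1) on (1.00, 0.92) = 0.92

0.92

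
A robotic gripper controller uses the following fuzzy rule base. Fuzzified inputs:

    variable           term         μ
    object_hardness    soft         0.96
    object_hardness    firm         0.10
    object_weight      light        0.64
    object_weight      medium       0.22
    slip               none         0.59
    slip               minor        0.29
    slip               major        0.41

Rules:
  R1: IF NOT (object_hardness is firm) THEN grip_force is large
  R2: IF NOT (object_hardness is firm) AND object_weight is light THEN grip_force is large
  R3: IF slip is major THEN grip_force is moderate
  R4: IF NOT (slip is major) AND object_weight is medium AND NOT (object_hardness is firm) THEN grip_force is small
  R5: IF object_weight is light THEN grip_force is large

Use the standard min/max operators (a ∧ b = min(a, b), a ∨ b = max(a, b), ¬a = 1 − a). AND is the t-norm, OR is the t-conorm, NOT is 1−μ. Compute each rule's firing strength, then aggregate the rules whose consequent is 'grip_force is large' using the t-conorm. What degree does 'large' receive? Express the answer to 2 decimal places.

0.90

R1: ¬firm=1−0.10=0.90 → w = 0.90
R2: ¬firm=1−0.10=0.90, light=0.64; AND[min(a, b)] → w = 0.64
R3: major=0.41 → w = 0.41
R4: ¬major=1−0.41=0.59, medium=0.22, ¬firm=1−0.10=0.90; AND[min(a, b)] → w = 0.22
R5: light=0.64 → w = 0.64
Rules with consequent 'large': {R1, R2, R5} → strengths 0.90, 0.64, 0.64
Aggregate via t-conorm [max(a, b)]: 0.90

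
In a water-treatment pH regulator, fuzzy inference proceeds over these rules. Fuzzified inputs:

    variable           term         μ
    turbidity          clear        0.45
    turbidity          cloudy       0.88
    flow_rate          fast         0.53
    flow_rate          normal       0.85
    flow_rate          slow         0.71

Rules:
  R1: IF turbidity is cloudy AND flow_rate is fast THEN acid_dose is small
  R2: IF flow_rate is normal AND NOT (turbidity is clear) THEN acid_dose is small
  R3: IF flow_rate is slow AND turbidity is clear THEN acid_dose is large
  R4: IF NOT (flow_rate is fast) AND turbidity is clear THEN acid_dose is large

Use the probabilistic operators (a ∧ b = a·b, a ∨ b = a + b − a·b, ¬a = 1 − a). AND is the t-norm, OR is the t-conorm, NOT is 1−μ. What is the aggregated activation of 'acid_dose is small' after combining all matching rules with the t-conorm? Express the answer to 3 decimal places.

R1: cloudy=0.88, fast=0.53; AND[a·b] → w = 0.4664
R2: normal=0.85, ¬clear=1−0.45=0.55; AND[a·b] → w = 0.4675
R3: slow=0.71, clear=0.45; AND[a·b] → w = 0.3195
R4: ¬fast=1−0.53=0.47, clear=0.45; AND[a·b] → w = 0.2115
Rules with consequent 'small': {R1, R2} → strengths 0.4664, 0.4675
Aggregate via t-conorm [a + b − a·b]: 0.7159

0.716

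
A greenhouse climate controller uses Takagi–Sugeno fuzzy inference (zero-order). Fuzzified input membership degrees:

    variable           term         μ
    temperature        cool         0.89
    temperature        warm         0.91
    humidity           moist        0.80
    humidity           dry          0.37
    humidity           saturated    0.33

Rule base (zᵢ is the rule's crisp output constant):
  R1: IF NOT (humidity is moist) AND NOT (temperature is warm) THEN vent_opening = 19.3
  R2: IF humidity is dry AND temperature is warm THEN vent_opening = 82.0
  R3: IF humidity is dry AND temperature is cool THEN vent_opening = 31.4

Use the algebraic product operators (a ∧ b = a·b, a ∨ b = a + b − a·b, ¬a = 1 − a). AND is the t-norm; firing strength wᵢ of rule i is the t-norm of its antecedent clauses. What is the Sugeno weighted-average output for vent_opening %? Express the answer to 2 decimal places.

55.99

R1 (z=19.3): ¬moist=1−0.80=0.20, ¬warm=1−0.91=0.09; AND[a·b] → w = 0.0180
R2 (z=82.0): dry=0.37, warm=0.91; AND[a·b] → w = 0.3367
R3 (z=31.4): dry=0.37, cool=0.89; AND[a·b] → w = 0.3293
Weighted average = (0.0180·19.3 + 0.3367·82.0 + 0.3293·31.4) / (0.0180 + 0.3367 + 0.3293)
  = 38.2968 / 0.6840 = 55.99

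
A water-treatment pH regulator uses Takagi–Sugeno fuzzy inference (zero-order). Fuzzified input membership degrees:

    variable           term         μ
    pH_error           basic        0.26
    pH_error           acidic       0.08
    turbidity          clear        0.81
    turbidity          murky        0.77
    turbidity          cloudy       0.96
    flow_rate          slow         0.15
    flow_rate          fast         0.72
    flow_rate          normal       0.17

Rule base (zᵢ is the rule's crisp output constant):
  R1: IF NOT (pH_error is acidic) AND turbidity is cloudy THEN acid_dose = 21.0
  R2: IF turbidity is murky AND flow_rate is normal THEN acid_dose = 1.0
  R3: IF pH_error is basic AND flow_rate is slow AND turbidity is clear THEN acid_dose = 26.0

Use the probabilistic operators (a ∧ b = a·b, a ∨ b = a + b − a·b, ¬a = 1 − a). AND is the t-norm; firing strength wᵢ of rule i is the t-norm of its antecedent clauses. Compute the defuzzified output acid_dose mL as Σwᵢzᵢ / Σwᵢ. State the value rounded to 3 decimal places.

R1 (z=21.0): ¬acidic=1−0.08=0.92, cloudy=0.96; AND[a·b] → w = 0.8832
R2 (z=1.0): murky=0.77, normal=0.17; AND[a·b] → w = 0.1309
R3 (z=26.0): basic=0.26, slow=0.15, clear=0.81; AND[a·b] → w = 0.0316
Weighted average = (0.8832·21.0 + 0.1309·1.0 + 0.0316·26.0) / (0.8832 + 0.1309 + 0.0316)
  = 19.4994 / 1.0457 = 18.647

18.647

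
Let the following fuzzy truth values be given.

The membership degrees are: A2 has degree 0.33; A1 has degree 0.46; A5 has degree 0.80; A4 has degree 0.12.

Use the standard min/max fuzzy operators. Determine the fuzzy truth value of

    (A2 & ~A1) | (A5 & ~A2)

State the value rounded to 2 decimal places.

0.67

~A1 = 1 − 0.46 = 0.54
A2 & ~A1 = min(a, b) on (0.33, 0.54) = 0.33
~A2 = 1 − 0.33 = 0.67
A5 & ~A2 = min(a, b) on (0.80, 0.67) = 0.67
(A2 & ~A1) | (A5 & ~A2) = max(a, b) on (0.33, 0.67) = 0.67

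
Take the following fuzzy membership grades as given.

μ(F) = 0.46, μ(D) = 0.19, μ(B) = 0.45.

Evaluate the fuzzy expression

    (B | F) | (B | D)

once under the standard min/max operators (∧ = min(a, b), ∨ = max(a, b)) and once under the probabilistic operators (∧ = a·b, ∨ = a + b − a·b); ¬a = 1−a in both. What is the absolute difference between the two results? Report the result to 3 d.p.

Under standard min/max:
  B | F = max(a, b) on (0.45, 0.46) = 0.46
  B | D = max(a, b) on (0.45, 0.19) = 0.45
  (B | F) | (B | D) = max(a, b) on (0.46, 0.45) = 0.46
  → value = 0.4600
Under probabilistic:
  B | F = a + b − a·b on (0.4500, 0.4600) = 0.7030
  B | D = a + b − a·b on (0.4500, 0.1900) = 0.5545
  (B | F) | (B | D) = a + b − a·b on (0.7030, 0.5545) = 0.8677
  → value = 0.8677
|0.4600 − 0.8677| = 0.408

0.408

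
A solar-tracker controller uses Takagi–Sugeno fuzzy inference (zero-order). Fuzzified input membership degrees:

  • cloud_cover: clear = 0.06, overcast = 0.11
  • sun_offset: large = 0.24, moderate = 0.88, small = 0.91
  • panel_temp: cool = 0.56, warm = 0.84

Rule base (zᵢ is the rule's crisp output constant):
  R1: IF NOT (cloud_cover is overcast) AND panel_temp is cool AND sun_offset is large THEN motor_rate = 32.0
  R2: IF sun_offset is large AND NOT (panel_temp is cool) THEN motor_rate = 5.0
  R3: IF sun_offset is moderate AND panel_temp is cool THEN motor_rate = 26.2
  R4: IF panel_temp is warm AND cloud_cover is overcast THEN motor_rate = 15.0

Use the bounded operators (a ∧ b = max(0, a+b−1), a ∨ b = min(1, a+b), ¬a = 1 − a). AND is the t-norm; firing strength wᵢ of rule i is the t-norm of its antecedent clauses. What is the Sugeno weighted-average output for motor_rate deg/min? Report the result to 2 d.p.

R1 (z=32.0): ¬overcast=1−0.11=0.89, cool=0.56, large=0.24; AND[max(0, a+b−1)] → w = 0.00
R2 (z=5.0): large=0.24, ¬cool=1−0.56=0.44; AND[max(0, a+b−1)] → w = 0.00
R3 (z=26.2): moderate=0.88, cool=0.56; AND[max(0, a+b−1)] → w = 0.44
R4 (z=15.0): warm=0.84, overcast=0.11; AND[max(0, a+b−1)] → w = 0.00
Weighted average = (0.00·32.0 + 0.00·5.0 + 0.44·26.2 + 0.00·15.0) / (0.00 + 0.00 + 0.44 + 0.00)
  = 11.5280 / 0.4400 = 26.20

26.20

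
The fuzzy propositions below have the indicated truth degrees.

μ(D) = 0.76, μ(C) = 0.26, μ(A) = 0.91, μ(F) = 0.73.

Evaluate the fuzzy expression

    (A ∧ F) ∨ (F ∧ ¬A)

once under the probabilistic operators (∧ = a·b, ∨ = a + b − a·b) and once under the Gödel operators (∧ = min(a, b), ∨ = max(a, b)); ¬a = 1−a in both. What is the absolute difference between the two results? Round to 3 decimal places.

0.044

Under probabilistic:
  A ∧ F = a·b on (0.9100, 0.7300) = 0.6643
  ¬A = 1 − 0.9100 = 0.0900
  F ∧ ¬A = a·b on (0.7300, 0.0900) = 0.0657
  (A ∧ F) ∨ (F ∧ ¬A) = a + b − a·b on (0.6643, 0.0657) = 0.6864
  → value = 0.6864
Under Gödel:
  A ∧ F = min(a, b) on (0.91, 0.73) = 0.73
  ¬A = 1 − 0.91 = 0.09
  F ∧ ¬A = min(a, b) on (0.73, 0.09) = 0.09
  (A ∧ F) ∨ (F ∧ ¬A) = max(a, b) on (0.73, 0.09) = 0.73
  → value = 0.7300
|0.6864 − 0.7300| = 0.044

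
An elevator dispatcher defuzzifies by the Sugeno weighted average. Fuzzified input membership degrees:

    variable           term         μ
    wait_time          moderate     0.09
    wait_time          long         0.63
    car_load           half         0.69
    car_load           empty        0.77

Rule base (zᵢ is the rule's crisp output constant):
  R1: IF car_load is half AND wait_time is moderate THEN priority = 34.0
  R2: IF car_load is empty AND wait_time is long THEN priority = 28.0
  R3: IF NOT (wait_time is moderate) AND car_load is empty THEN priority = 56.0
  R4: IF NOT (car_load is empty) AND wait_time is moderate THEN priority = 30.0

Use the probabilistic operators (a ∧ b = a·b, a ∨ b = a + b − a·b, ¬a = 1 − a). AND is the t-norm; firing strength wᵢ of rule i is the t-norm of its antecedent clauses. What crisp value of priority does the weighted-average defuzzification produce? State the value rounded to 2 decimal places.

R1 (z=34.0): half=0.69, moderate=0.09; AND[a·b] → w = 0.0621
R2 (z=28.0): empty=0.77, long=0.63; AND[a·b] → w = 0.4851
R3 (z=56.0): ¬moderate=1−0.09=0.91, empty=0.77; AND[a·b] → w = 0.7007
R4 (z=30.0): ¬empty=1−0.77=0.23, moderate=0.09; AND[a·b] → w = 0.0207
Weighted average = (0.0621·34.0 + 0.4851·28.0 + 0.7007·56.0 + 0.0207·30.0) / (0.0621 + 0.4851 + 0.7007 + 0.0207)
  = 55.5544 / 1.2686 = 43.79

43.79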